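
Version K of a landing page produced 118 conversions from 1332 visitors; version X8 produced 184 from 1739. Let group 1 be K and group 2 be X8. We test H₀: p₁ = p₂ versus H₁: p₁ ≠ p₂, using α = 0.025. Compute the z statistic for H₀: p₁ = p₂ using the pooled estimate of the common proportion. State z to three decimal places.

p̂₁ = 118/1332 ≈ 0.088589, p̂₂ = 184/1739 ≈ 0.105808.
Pooled p̂ = (118+184)/(1332+1739) = 302/3071 = 0.098339.
SE = √(0.0886687 × 0.00132579) = 0.010842.
z = (0.088589 − 0.105808)/0.010842 = -0.017219/0.010842 = -1.588.
Two-sided p-value ≈ 2·Φ(−1.588) = 0.1123, so at α = 0.025 we fail to reject H₀.

z = -1.588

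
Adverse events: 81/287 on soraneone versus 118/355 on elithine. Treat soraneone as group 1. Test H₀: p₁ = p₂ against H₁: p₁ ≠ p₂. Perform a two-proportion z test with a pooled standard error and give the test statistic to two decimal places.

p̂₁ = 81/287 = 0.2822, p̂₂ = 118/355 = 0.3324.
Pooled p̂ = (81+118)/(287+355) = 199/642 = 0.3100.
SE = √(p̂(1−p̂)(1/n₁+1/n₂)) = √(0.3100·0.6900·0.00630122) = √(0.00134776) = 0.0367.
z = (0.2822 − 0.3324)/0.0367 = -0.0502/0.0367 = -1.37.
Two-sided p-value ≈ 2·Φ(−1.366) = 0.1718.

z = -1.37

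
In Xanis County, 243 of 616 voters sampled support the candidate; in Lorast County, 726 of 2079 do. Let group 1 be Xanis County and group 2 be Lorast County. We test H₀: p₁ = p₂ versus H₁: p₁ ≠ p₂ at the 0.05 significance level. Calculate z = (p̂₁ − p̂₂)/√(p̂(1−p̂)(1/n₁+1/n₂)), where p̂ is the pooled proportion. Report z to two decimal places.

p̂₁ = 243/616 = 0.3945, p̂₂ = 726/2079 = 0.3492.
Pooled p̂ = (243+726)/(616+2079) = 969/2695 = 0.3596.
SE = √(p̂(1−p̂)(1/n₁+1/n₂)) = √(0.3596·0.6404·0.00210438) = √(0.000484586) = 0.0220.
z = (0.3945 − 0.3492)/0.0220 = 0.0453/0.0220 = 2.06.
p-value = 2·P(Z > 2.057) ≈ 0.0397, so at α = 0.05 we reject H₀.

z = 2.06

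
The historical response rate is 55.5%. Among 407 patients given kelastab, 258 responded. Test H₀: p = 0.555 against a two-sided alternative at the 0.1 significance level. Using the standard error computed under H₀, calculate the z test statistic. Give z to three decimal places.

z = 3.203

p̂ = 258/407 ≈ 0.633907.
Standard error under H₀: √(0.555×0.445/407) = 0.024634.
z = (0.633907 − 0.555)/0.024634 = 0.078907/0.024634 = 3.203.
Two-sided p-value ≈ 2·Φ(−3.203) = 0.0014, so at α = 0.1 we reject H₀.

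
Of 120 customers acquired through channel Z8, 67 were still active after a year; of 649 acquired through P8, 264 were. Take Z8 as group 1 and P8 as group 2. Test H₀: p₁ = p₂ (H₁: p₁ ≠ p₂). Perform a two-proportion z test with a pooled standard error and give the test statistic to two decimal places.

z = 3.08

p̂₁ = 67/120 = 0.5583, p̂₂ = 264/649 = 0.4068.
Pooled p̂ = (67+264)/(120+649) = 331/769 = 0.4304.
SE = √(0.24516 × 0.00987417) = 0.0492.
z = (0.5583 − 0.4068)/0.0492 = 0.1515/0.0492 = 3.08.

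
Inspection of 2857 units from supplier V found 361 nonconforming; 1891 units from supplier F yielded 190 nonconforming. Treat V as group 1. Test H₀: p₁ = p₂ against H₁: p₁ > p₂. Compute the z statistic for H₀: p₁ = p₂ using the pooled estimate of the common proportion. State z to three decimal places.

z = 2.726

p̂₁ = 361/2857 = 0.126356, p̂₂ = 190/1891 = 0.100476.
Pooled p̂ = (361+190)/(2857+1891) = 551/4748 = 0.116049.
SE = √(0.102582 × 0.000878838) = 0.009495.
z = (0.126356 − 0.100476)/0.009495 = 0.025880/0.009495 = 2.726.
p-value = P(Z > 2.726) ≈ 0.0032.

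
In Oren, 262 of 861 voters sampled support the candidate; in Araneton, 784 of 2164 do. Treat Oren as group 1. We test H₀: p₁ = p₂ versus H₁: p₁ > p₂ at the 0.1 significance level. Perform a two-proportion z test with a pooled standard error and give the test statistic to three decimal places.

p̂₁ = 262/861 = 0.304297, p̂₂ = 784/2164 = 0.362292.
Pooled p̂ = (262+784)/(861+2164) = 1046/3025 = 0.345785.
SE = √(0.226218 × 0.00162355) = 0.019164.
z = (0.304297 − 0.362292)/0.019164 = -0.057995/0.019164 = -3.026.
p-value = P(Z > -3.026) ≈ 0.9988, so at α = 0.1 we fail to reject H₀.

z = -3.026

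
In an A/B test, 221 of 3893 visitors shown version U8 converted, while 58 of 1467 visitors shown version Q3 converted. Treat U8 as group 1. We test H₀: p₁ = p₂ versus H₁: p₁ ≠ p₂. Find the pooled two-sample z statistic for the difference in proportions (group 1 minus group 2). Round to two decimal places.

z = 2.53

p̂₁ = 221/3893 = 0.05677, p̂₂ = 58/1467 = 0.03954.
Pooled p̂ = (221+58)/(3893+1467) = 279/5360 = 0.05205.
SE = √(p̂(1−p̂)(1/n₁+1/n₂)) = √(0.05205·0.94795·0.000938535) = √(4.63099e-05) = 0.00681.
z = (0.05677 − 0.03954)/0.00681 = 0.01723/0.00681 = 2.53.
p-value = 2·P(Z > 2.532) ≈ 0.0113.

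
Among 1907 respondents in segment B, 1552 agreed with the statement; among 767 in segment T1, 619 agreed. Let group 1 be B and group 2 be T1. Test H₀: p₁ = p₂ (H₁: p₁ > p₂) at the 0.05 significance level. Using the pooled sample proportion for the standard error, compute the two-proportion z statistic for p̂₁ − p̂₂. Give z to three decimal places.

z = 0.407

p̂₁ = 1552/1907 ≈ 0.81384, p̂₂ = 619/767 ≈ 0.80704.
Pooled p̂ = (1552+619)/(1907+767) = 2171/2674 = 0.81189.
SE = √(p̂(1−p̂)(1/n₁+1/n₂)) = √(0.81189·0.18811·0.00182816) = √(0.000279203) = 0.01671.
z = (0.81384 − 0.80704)/0.01671 = 0.00680/0.01671 = 0.407.
p-value = P(Z > 0.407) ≈ 0.3419; since p > α = 0.05, fail to reject H₀.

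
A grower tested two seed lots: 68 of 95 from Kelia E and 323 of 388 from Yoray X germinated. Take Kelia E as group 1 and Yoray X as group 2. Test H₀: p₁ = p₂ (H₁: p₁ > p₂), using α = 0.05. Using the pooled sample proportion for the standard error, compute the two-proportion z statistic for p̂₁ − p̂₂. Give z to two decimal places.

p̂₁ = 68/95 = 0.71579, p̂₂ = 323/388 = 0.83247.
Pooled p̂ = (68+323)/(95+388) = 391/483 = 0.80952.
SE = √(p̂(1−p̂)(1/n₁+1/n₂)) = √(0.80952·0.19048·0.0131036) = √(0.00202052) = 0.04495.
z = (0.71579 − 0.83247)/0.04495 = -0.11668/0.04495 = -2.60.
p-value = P(Z > -2.596) ≈ 0.9953, so at α = 0.05 we fail to reject H₀.

z = -2.60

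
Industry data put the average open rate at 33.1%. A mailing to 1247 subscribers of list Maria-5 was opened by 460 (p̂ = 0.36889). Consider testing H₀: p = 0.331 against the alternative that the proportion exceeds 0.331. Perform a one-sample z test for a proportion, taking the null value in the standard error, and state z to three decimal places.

z = 2.843

p̂ = 460/1247 ≈ 0.368885.
SE = √(p₀(1−p₀)/n) = √(0.22144/1247) = 0.013326.
z = (0.368885 − 0.331)/0.013326 = 0.037885/0.013326 = 2.843.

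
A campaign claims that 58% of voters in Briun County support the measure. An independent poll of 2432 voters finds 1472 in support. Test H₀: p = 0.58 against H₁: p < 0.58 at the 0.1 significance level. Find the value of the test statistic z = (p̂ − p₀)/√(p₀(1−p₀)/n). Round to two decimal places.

p̂ = 1472/2432 ≈ 0.60526.
Standard error under H₀: √(0.58×0.42/2432) = 0.01001.
z = (0.60526 − 0.58)/0.01001 = 0.02526/0.01001 = 2.52.
p-value = P(Z < 2.524) ≈ 0.9942; since p > α = 0.1, fail to reject H₀.

z = 2.52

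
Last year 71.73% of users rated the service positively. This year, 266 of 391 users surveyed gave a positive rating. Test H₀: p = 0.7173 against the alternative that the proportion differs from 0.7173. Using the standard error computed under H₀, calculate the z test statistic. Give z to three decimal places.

z = -1.624

p̂ = 266/391 = 0.680307.
Standard error under H₀: √(0.7173×0.2827/391) = 0.022773.
z = (0.680307 − 0.7173)/0.022773 = -0.036993/0.022773 = -1.624.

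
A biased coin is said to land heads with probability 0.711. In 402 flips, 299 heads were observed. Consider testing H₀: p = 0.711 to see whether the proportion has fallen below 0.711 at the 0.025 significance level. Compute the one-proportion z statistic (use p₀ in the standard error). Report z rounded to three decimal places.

z = 1.450

p̂ = 299/402 = 0.74378.
SE = √(p₀(1−p₀)/n) = √(0.20548/402) = 0.02261.
z = (0.74378 − 0.711)/0.02261 = 0.03278/0.02261 = 1.450.
p-value = P(Z < 1.450) ≈ 0.9265; since p > α = 0.025, fail to reject H₀.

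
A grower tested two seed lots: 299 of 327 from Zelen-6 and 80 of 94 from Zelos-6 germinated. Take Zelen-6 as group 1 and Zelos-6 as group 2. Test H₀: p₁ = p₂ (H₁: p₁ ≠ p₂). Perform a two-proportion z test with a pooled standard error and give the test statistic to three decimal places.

p̂₁ = 299/327 ≈ 0.91437, p̂₂ = 80/94 ≈ 0.85106.
Pooled p̂ = (299+80)/(327+94) = 379/421 = 0.90024.
SE = √(0.0898099 × 0.0136964) = 0.03507.
z = (0.91437 − 0.85106)/0.03507 = 0.06331/0.03507 = 1.805.
Two-sided p-value ≈ 2·Φ(−1.805) = 0.0711.

z = 1.805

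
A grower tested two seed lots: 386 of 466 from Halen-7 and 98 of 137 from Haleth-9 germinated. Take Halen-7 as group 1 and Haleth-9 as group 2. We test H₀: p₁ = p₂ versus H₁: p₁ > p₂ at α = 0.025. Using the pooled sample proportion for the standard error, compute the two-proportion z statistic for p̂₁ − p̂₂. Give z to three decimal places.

p̂₁ = 386/466 = 0.82833, p̂₂ = 98/137 = 0.71533.
Pooled p̂ = (386+98)/(466+137) = 484/603 = 0.80265.
SE = √(0.158401 × 0.00944519) = 0.03868.
z = (0.82833 − 0.71533)/0.03868 = 0.11300/0.03868 = 2.921.
p-value = P(Z > 2.921) ≈ 0.0017; since p < α = 0.025, reject H₀.

z = 2.921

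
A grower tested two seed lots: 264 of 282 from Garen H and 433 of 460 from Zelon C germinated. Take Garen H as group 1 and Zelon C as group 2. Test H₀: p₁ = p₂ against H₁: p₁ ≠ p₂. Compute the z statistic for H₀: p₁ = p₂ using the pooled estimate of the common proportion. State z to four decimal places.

p̂₁ = 264/282 ≈ 0.936170, p̂₂ = 433/460 ≈ 0.941304.
Pooled p̂ = (264+433)/(282+460) = 697/742 = 0.939353.
SE = √(p̂(1−p̂)(1/n₁+1/n₂)) = √(0.939353·0.060647·0.00572001) = √(0.000325863) = 0.018052.
z = (0.936170 − 0.941304)/0.018052 = -0.005134/0.018052 = -0.2844.
Two-sided p-value ≈ 2·Φ(−0.284) = 0.7761.

z = -0.2844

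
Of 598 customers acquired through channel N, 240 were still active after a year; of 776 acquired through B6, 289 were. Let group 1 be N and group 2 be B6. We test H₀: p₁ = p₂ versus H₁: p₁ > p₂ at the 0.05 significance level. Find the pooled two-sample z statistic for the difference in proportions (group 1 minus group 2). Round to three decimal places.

p̂₁ = 240/598 = 0.40134, p̂₂ = 289/776 = 0.37242.
Pooled p̂ = (240+289)/(598+776) = 529/1374 = 0.38501.
SE = √(p̂(1−p̂)(1/n₁+1/n₂)) = √(0.38501·0.61499·0.0029609) = √(0.000701072) = 0.02648.
z = (0.40134 − 0.37242)/0.02648 = 0.02892/0.02648 = 1.092.
p-value = P(Z > 1.092) ≈ 0.1374. With α = 0.05, fail to reject H₀.

z = 1.092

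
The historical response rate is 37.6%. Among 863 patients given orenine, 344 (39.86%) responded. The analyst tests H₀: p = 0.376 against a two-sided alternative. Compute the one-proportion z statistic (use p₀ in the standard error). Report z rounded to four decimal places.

z = 1.3712

p̂ = 344/863 ≈ 0.3986095.
Under H₀, SE = √(0.376·0.624/863) = √(0.00027187) = 0.0164885.
z = (0.3986095 − 0.376)/0.0164885 = 0.0226095/0.0164885 = 1.3712.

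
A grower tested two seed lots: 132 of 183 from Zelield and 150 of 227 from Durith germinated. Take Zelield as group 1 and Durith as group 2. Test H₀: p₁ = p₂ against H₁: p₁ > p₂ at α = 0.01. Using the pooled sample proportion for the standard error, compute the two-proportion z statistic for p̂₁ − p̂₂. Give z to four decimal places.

p̂₁ = 132/183 ≈ 0.721311, p̂₂ = 150/227 ≈ 0.660793.
Pooled p̂ = (132+150)/(183+227) = 282/410 = 0.687805.
SE = √(0.214729 × 0.00986977) = 0.046036.
z = (0.721311 − 0.660793)/0.046036 = 0.060518/0.046036 = 1.3146.
p-value = P(Z > 1.315) ≈ 0.0943; since p > α = 0.01, fail to reject H₀.

z = 1.3146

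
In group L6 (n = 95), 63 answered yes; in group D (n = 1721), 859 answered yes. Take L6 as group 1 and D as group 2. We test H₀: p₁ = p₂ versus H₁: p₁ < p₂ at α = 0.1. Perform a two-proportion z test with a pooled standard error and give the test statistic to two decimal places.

z = 3.11

p̂₁ = 63/95 ≈ 0.6632, p̂₂ = 859/1721 ≈ 0.4991.
Pooled p̂ = (63+859)/(95+1721) = 922/1816 = 0.5077.
SE = √(p̂(1−p̂)(1/n₁+1/n₂)) = √(0.5077·0.4923·0.0111074) = √(0.00277618) = 0.0527.
z = (0.6632 − 0.4991)/0.0527 = 0.1641/0.0527 = 3.11.
p-value = P(Z < 3.113) ≈ 0.9991, so at α = 0.1 we fail to reject H₀.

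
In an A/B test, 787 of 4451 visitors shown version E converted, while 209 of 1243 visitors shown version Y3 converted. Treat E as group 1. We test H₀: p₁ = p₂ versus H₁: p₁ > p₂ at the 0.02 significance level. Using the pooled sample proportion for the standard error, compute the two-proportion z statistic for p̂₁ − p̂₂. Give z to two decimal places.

p̂₁ = 787/4451 = 0.1768, p̂₂ = 209/1243 = 0.1681.
Pooled p̂ = (787+209)/(4451+1243) = 996/5694 = 0.1749.
SE = √(p̂(1−p̂)(1/n₁+1/n₂)) = √(0.1749·0.8251·0.00102917) = √(0.000148534) = 0.0122.
z = (0.1768 − 0.1681)/0.0122 = 0.0087/0.0122 = 0.71.
p-value = P(Z > 0.712) ≈ 0.2384; since p > α = 0.02, fail to reject H₀.

z = 0.71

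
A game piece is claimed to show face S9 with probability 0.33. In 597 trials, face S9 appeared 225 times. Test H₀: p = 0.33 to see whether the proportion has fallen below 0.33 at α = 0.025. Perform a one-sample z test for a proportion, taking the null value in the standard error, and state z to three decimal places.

p̂ = 225/597 = 0.376884.
SE = √(p₀(1−p₀)/n) = √(0.2211/597) = 0.019245.
z = (0.376884 − 0.33)/0.019245 = 0.046884/0.019245 = 2.436.
p-value = P(Z < 2.436) ≈ 0.9926. With α = 0.025, fail to reject H₀.

z = 2.436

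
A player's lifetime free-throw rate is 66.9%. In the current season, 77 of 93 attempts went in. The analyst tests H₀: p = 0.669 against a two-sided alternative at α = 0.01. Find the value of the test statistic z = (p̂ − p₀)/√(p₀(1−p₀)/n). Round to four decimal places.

z = 3.2576

p̂ = 77/93 = 0.827957.
Under H₀, SE = √(0.669·0.331/93) = √(0.00238106) = 0.048796.
z = (0.827957 − 0.669)/0.048796 = 0.158957/0.048796 = 3.2576.
Two-sided p-value ≈ 2·Φ(−3.258) = 0.0011; since p < α = 0.01, reject H₀.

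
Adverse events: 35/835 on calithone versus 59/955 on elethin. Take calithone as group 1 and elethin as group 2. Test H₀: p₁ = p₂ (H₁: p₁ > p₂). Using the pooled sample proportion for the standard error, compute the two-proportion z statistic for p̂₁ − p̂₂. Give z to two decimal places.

p̂₁ = 35/835 ≈ 0.0419, p̂₂ = 59/955 ≈ 0.0618.
Pooled p̂ = (35+59)/(835+955) = 94/1790 = 0.0525.
SE = √(0.0497562 × 0.00224473) = 0.0106.
z = (0.0419 − 0.0618)/0.0106 = -0.0199/0.0106 = -1.88.

z = -1.88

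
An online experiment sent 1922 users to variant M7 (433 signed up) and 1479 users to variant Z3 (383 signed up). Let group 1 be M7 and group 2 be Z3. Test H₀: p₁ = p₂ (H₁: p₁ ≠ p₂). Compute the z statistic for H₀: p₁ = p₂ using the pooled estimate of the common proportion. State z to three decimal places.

p̂₁ = 433/1922 = 0.22529, p̂₂ = 383/1479 = 0.25896.
Pooled p̂ = (433+383)/(1922+1479) = 816/3401 = 0.23993.
SE = √(0.182363 × 0.00119642) = 0.01477.
z = (0.22529 − 0.25896)/0.01477 = -0.03367/0.01477 = -2.280.

z = -2.280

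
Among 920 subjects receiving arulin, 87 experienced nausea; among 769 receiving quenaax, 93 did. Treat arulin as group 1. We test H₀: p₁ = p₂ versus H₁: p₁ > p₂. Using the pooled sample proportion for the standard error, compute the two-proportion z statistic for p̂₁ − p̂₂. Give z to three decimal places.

p̂₁ = 87/920 ≈ 0.09457, p̂₂ = 93/769 ≈ 0.12094.
Pooled p̂ = (87+93)/(920+769) = 180/1689 = 0.10657.
SE = √(p̂(1−p̂)(1/n₁+1/n₂)) = √(0.10657·0.89343·0.00238735) = √(0.00022731) = 0.01508.
z = (0.09457 − 0.12094)/0.01508 = -0.02637/0.01508 = -1.749.

z = -1.749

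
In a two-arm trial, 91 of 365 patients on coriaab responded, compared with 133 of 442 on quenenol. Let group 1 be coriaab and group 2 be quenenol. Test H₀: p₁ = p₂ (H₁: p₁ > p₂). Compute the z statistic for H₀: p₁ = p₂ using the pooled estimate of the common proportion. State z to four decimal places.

z = -1.6289

p̂₁ = 91/365 ≈ 0.249315, p̂₂ = 133/442 ≈ 0.300905.
Pooled p̂ = (91+133)/(365+442) = 224/807 = 0.277571.
SE = √(0.200525 × 0.00500217) = 0.031671.
z = (0.249315 − 0.300905)/0.031671 = -0.051590/0.031671 = -1.6289.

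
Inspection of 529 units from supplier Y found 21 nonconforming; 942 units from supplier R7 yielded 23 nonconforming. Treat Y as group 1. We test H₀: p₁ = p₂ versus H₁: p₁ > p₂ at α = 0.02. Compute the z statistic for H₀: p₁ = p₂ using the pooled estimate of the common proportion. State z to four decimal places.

p̂₁ = 21/529 ≈ 0.03969754, p̂₂ = 23/942 ≈ 0.02441614.
Pooled p̂ = (21+23)/(529+942) = 44/1471 = 0.02991162.
SE = √(0.0290169 × 0.00295193) = 0.00925505.
z = (0.03969754 − 0.02441614)/0.00925505 = 0.01528140/0.00925505 = 1.6511.
p-value = P(Z > 1.651) ≈ 0.0494. With α = 0.02, fail to reject H₀.

z = 1.6511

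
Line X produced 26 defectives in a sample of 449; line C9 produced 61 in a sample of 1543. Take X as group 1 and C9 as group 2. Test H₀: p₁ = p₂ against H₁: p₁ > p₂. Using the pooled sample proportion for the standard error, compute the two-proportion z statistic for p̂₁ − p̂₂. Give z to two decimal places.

p̂₁ = 26/449 = 0.05791, p̂₂ = 61/1543 = 0.03953.
Pooled p̂ = (26+61)/(449+1543) = 87/1992 = 0.04367.
SE = √(p̂(1−p̂)(1/n₁+1/n₂)) = √(0.04367·0.95633·0.00287526) = √(0.000120092) = 0.01096.
z = (0.05791 − 0.03953)/0.01096 = 0.01838/0.01096 = 1.68.

z = 1.68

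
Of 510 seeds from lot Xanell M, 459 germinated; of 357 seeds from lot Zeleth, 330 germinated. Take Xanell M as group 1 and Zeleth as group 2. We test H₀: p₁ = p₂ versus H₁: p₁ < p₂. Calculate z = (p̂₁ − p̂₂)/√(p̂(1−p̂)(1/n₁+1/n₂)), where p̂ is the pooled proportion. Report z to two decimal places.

p̂₁ = 459/510 ≈ 0.90000, p̂₂ = 330/357 ≈ 0.92437.
Pooled p̂ = (459+330)/(510+357) = 789/867 = 0.91003.
SE = √(p̂(1−p̂)(1/n₁+1/n₂)) = √(0.91003·0.08997·0.0047619) = √(0.000389865) = 0.01974.
z = (0.90000 − 0.92437)/0.01974 = -0.02437/0.01974 = -1.23.

z = -1.23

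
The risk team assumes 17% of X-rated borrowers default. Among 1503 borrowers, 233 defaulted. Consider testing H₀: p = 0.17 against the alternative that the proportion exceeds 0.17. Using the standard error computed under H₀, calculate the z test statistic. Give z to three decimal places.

p̂ = 233/1503 = 0.15502.
Standard error under H₀: √(0.17×0.83/1503) = 0.00969.
z = (0.15502 − 0.17)/0.00969 = -0.01498/0.00969 = -1.546.

z = -1.546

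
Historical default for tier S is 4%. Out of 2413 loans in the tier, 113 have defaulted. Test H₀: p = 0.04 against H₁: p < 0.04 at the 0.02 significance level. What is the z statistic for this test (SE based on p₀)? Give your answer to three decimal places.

z = 1.712

p̂ = 113/2413 ≈ 0.04683.
Standard error under H₀: √(0.04×0.96/2413) = 0.00399.
z = (0.04683 − 0.04)/0.00399 = 0.00683/0.00399 = 1.712.
p-value = P(Z < 1.712) ≈ 0.9566; since p > α = 0.02, fail to reject H₀.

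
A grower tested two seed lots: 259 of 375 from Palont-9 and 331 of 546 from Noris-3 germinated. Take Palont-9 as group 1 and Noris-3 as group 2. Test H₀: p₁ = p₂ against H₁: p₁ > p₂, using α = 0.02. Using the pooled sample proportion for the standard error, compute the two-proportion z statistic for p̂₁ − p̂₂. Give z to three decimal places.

z = 2.624

p̂₁ = 259/375 = 0.69067, p̂₂ = 331/546 = 0.60623.
Pooled p̂ = (259+331)/(375+546) = 590/921 = 0.64061.
SE = √(0.230229 × 0.00449817) = 0.03218.
z = (0.69067 − 0.60623)/0.03218 = 0.08444/0.03218 = 2.624.
p-value = P(Z > 2.624) ≈ 0.0043. With α = 0.02, reject H₀.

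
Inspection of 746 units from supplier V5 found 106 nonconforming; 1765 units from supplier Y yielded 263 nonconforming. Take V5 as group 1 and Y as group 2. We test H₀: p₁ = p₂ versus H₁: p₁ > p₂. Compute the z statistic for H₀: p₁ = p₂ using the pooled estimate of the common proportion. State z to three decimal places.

p̂₁ = 106/746 ≈ 0.142091, p̂₂ = 263/1765 ≈ 0.149008.
Pooled p̂ = (106+263)/(746+1765) = 369/2511 = 0.146953.
SE = √(0.125358 × 0.00190705) = 0.015462.
z = (0.142091 − 0.149008)/0.015462 = -0.006917/0.015462 = -0.447.
p-value = P(Z > -0.447) ≈ 0.6727.

z = -0.447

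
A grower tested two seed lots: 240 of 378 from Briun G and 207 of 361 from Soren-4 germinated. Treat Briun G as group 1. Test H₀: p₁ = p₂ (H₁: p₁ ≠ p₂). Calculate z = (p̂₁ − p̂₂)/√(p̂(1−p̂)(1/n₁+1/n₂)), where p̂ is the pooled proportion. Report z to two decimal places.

z = 1.71

p̂₁ = 240/378 = 0.6349, p̂₂ = 207/361 = 0.5734.
Pooled p̂ = (240+207)/(378+361) = 447/739 = 0.6049.
SE = √(p̂(1−p̂)(1/n₁+1/n₂)) = √(0.6049·0.3951·0.00541559) = √(0.00129434) = 0.0360.
z = (0.6349 − 0.5734)/0.0360 = 0.0615/0.0360 = 1.71.
p-value = 2·P(Z > 1.710) ≈ 0.0873.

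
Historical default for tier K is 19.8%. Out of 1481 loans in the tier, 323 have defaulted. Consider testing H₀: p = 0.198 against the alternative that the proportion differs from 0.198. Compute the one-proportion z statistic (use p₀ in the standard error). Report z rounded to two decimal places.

p̂ = 323/1481 = 0.21810.
Under H₀, SE = √(0.198·0.802/1481) = √(0.000107222) = 0.01035.
z = (0.21810 − 0.198)/0.01035 = 0.02010/0.01035 = 1.94.
Two-sided p-value ≈ 2·Φ(−1.941) = 0.0523.

z = 1.94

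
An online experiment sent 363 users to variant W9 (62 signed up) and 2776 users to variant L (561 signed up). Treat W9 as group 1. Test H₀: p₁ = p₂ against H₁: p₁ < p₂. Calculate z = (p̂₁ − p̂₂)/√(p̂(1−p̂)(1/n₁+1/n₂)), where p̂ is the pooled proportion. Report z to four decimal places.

p̂₁ = 62/363 = 0.170799, p̂₂ = 561/2776 = 0.202089.
Pooled p̂ = (62+561)/(363+2776) = 623/3139 = 0.198471.
SE = √(0.15908 × 0.00311505) = 0.022261.
z = (0.170799 − 0.202089)/0.022261 = -0.031290/0.022261 = -1.4056.
p-value = P(Z < -1.406) ≈ 0.0799.

z = -1.4056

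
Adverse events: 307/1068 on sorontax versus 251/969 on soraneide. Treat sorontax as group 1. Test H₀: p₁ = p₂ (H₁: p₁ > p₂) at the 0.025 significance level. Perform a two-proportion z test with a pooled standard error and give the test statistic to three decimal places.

z = 1.437

p̂₁ = 307/1068 = 0.287453, p̂₂ = 251/969 = 0.259030.
Pooled p̂ = (307+251)/(1068+969) = 558/2037 = 0.273932.
SE = √(0.198893 × 0.00196832) = 0.019786.
z = (0.287453 − 0.259030)/0.019786 = 0.028423/0.019786 = 1.437.
p-value = P(Z > 1.437) ≈ 0.0754, so at α = 0.025 we fail to reject H₀.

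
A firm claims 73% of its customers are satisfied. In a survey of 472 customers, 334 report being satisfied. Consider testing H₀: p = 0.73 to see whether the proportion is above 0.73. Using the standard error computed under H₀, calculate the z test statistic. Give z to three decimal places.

p̂ = 334/472 = 0.70763.
Standard error under H₀: √(0.73×0.27/472) = 0.02043.
z = (0.70763 − 0.73)/0.02043 = -0.02237/0.02043 = -1.095.
p-value = P(Z > -1.095) ≈ 0.8632.

z = -1.095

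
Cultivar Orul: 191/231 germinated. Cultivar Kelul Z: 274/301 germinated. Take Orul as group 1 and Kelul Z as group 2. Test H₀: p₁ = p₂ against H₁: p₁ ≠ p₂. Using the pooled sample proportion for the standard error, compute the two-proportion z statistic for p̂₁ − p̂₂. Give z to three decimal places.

p̂₁ = 191/231 = 0.82684, p̂₂ = 274/301 = 0.91030.
Pooled p̂ = (191+274)/(231+301) = 465/532 = 0.87406.
SE = √(0.110079 × 0.00765126) = 0.02902.
z = (0.82684 − 0.91030)/0.02902 = -0.08346/0.02902 = -2.876.
p-value = 2·P(Z > 2.876) ≈ 0.0040.

z = -2.876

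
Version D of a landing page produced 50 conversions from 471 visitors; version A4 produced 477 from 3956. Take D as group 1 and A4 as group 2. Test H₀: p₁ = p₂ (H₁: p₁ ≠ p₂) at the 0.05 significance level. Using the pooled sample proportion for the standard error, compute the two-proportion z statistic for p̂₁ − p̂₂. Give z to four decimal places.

z = -0.9135

p̂₁ = 50/471 ≈ 0.106157, p̂₂ = 477/3956 ≈ 0.120576.
Pooled p̂ = (50+477)/(471+3956) = 527/4427 = 0.119042.
SE = √(0.104871 × 0.00237592) = 0.015785.
z = (0.106157 − 0.120576)/0.015785 = -0.014419/0.015785 = -0.9135.
Two-sided p-value ≈ 2·Φ(−0.913) = 0.3610, so at α = 0.05 we fail to reject H₀.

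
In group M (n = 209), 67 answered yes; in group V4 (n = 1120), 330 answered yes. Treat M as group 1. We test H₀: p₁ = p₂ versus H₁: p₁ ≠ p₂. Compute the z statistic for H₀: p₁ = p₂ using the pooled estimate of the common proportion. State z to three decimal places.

z = 0.752

p̂₁ = 67/209 ≈ 0.32057, p̂₂ = 330/1120 ≈ 0.29464.
Pooled p̂ = (67+330)/(209+1120) = 397/1329 = 0.29872.
SE = √(0.209487 × 0.00567755) = 0.03449.
z = (0.32057 − 0.29464)/0.03449 = 0.02593/0.03449 = 0.752.
Two-sided p-value ≈ 2·Φ(−0.752) = 0.4521.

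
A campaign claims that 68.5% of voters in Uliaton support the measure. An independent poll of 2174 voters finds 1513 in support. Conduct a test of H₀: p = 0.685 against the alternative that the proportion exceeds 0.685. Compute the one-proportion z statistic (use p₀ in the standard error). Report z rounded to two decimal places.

p̂ = 1513/2174 = 0.6960.
Under H₀, SE = √(0.685·0.315/2174) = √(9.92525e-05) = 0.0100.
z = (0.6960 − 0.685)/0.0100 = 0.0110/0.0100 = 1.10.

z = 1.10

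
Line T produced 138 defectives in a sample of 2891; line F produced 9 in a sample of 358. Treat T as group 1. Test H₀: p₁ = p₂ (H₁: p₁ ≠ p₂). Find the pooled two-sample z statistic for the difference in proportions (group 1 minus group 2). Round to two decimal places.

p̂₁ = 138/2891 = 0.04773, p̂₂ = 9/358 = 0.02514.
Pooled p̂ = (138+9)/(2891+358) = 147/3249 = 0.04524.
SE = √(p̂(1−p̂)(1/n₁+1/n₂)) = √(0.04524·0.95476·0.0031392) = √(0.000135606) = 0.01164.
z = (0.04773 − 0.02514)/0.01164 = 0.02259/0.01164 = 1.94.

z = 1.94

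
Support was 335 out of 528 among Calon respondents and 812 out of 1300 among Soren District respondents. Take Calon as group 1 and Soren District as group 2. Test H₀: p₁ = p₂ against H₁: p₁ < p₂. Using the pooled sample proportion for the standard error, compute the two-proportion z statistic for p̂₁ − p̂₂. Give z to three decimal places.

z = 0.395

p̂₁ = 335/528 = 0.63447, p̂₂ = 812/1300 = 0.62462.
Pooled p̂ = (335+812)/(528+1300) = 1147/1828 = 0.62746.
SE = √(0.233754 × 0.00266317) = 0.02495.
z = (0.63447 − 0.62462)/0.02495 = 0.00985/0.02495 = 0.395.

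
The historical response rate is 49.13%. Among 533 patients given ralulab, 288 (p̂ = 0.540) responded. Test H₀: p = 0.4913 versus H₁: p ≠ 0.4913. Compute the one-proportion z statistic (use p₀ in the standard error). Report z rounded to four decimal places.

z = 2.2646

p̂ = 288/533 = 0.540338.
SE = √(p₀(1−p₀)/n) = √(0.24992/533) = 0.021654.
z = (0.540338 − 0.4913)/0.021654 = 0.049038/0.021654 = 2.2646.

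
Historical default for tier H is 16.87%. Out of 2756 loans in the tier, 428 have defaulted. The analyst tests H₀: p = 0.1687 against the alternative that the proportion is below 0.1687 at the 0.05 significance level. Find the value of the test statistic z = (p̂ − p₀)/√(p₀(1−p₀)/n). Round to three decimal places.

z = -1.879

p̂ = 428/2756 = 0.15530.
Under H₀, SE = √(0.1687·0.8313/2756) = √(5.08855e-05) = 0.00713.
z = (0.15530 − 0.1687)/0.00713 = -0.01340/0.00713 = -1.879.
p-value = P(Z < -1.879) ≈ 0.0301. With α = 0.05, reject H₀.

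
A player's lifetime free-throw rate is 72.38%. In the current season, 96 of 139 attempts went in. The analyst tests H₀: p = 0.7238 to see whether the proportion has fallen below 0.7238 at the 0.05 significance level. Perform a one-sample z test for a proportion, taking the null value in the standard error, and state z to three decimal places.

p̂ = 96/139 ≈ 0.69065.
SE = √(p₀(1−p₀)/n) = √(0.19991/139) = 0.03792.
z = (0.69065 − 0.7238)/0.03792 = -0.03315/0.03792 = -0.874.
p-value = P(Z < -0.874) ≈ 0.1910; since p > α = 0.05, fail to reject H₀.

z = -0.874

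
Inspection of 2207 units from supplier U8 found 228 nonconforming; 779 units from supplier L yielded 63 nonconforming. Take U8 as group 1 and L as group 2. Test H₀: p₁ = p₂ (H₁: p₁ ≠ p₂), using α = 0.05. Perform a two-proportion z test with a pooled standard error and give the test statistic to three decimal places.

p̂₁ = 228/2207 = 0.103308, p̂₂ = 63/779 = 0.080873.
Pooled p̂ = (228+63)/(2207+779) = 291/2986 = 0.097455.
SE = √(p̂(1−p̂)(1/n₁+1/n₂)) = √(0.097455·0.902545·0.0017368) = √(0.000152764) = 0.012360.
z = (0.103308 − 0.080873)/0.012360 = 0.022435/0.012360 = 1.815.
Two-sided p-value ≈ 2·Φ(−1.815) = 0.0695. With α = 0.05, fail to reject H₀.

z = 1.815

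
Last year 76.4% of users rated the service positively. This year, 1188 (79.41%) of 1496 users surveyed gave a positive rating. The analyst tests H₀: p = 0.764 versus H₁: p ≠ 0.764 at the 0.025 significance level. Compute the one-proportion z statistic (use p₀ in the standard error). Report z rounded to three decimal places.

p̂ = 1188/1496 = 0.79412.
SE = √(p₀(1−p₀)/n) = √(0.1803/1496) = 0.01098.
z = (0.79412 − 0.764)/0.01098 = 0.03012/0.01098 = 2.743.
Two-sided p-value ≈ 2·Φ(−2.743) = 0.0061, so at α = 0.025 we reject H₀.

z = 2.743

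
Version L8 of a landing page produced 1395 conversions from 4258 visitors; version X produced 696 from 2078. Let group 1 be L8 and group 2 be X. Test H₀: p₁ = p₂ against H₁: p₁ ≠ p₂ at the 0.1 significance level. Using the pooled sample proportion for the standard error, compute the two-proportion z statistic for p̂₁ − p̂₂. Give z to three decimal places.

p̂₁ = 1395/4258 ≈ 0.32762, p̂₂ = 696/2078 ≈ 0.33494.
Pooled p̂ = (1395+696)/(4258+2078) = 2091/6336 = 0.33002.
SE = √(0.221106 × 0.000716084) = 0.01258.
z = (0.32762 − 0.33494)/0.01258 = -0.00732/0.01258 = -0.582.
p-value = 2·P(Z > 0.582) ≈ 0.5608. With α = 0.1, fail to reject H₀.

z = -0.582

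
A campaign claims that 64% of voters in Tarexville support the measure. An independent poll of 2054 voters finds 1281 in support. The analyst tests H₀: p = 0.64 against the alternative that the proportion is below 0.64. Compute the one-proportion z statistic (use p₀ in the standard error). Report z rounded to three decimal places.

z = -1.543

p̂ = 1281/2054 ≈ 0.62366.
Standard error under H₀: √(0.64×0.36/2054) = 0.01059.
z = (0.62366 − 0.64)/0.01059 = -0.01634/0.01059 = -1.543.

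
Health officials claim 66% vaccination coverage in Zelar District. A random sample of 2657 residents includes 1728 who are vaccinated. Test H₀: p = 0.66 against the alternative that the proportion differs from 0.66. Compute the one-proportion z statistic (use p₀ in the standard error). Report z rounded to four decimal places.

p̂ = 1728/2657 = 0.650358.
SE = √(p₀(1−p₀)/n) = √(0.2244/2657) = 0.009190.
z = (0.650358 − 0.66)/0.009190 = -0.009642/0.009190 = -1.0492.

z = -1.0492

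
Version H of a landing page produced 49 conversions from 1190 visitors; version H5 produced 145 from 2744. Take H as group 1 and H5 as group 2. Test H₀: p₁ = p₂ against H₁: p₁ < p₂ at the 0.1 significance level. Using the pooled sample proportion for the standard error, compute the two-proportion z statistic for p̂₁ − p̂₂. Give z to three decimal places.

p̂₁ = 49/1190 = 0.041176, p̂₂ = 145/2744 = 0.052843.
Pooled p̂ = (49+145)/(1190+2744) = 194/3934 = 0.049314.
SE = √(p̂(1−p̂)(1/n₁+1/n₂)) = √(0.049314·0.950686·0.00120477) = √(5.64817e-05) = 0.007515.
z = (0.041176 − 0.052843)/0.007515 = -0.011667/0.007515 = -1.552.
p-value = P(Z < -1.552) ≈ 0.0603; since p < α = 0.1, reject H₀.

z = -1.552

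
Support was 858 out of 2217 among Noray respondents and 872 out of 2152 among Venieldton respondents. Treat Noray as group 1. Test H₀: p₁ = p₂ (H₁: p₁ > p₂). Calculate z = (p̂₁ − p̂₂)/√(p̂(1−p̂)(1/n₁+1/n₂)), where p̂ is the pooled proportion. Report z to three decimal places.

z = -1.229

p̂₁ = 858/2217 ≈ 0.38701, p̂₂ = 872/2152 ≈ 0.40520.
Pooled p̂ = (858+872)/(2217+2152) = 1730/4369 = 0.39597.
SE = √(p̂(1−p̂)(1/n₁+1/n₂)) = √(0.39597·0.60403·0.000915744) = √(0.000219026) = 0.01480.
z = (0.38701 − 0.40520)/0.01480 = -0.01819/0.01480 = -1.229.
p-value = P(Z > -1.229) ≈ 0.8905.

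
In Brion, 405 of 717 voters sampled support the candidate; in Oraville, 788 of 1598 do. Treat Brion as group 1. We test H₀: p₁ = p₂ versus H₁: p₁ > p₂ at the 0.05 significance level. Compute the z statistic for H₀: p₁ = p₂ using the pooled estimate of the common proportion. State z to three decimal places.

z = 3.193

p̂₁ = 405/717 ≈ 0.564854, p̂₂ = 788/1598 ≈ 0.493116.
Pooled p̂ = (405+788)/(717+1598) = 1193/2315 = 0.515335.
SE = √(0.249765 × 0.00202048) = 0.022464.
z = (0.564854 − 0.493116)/0.022464 = 0.071738/0.022464 = 3.193.
p-value = P(Z > 3.193) ≈ 0.0007. With α = 0.05, reject H₀.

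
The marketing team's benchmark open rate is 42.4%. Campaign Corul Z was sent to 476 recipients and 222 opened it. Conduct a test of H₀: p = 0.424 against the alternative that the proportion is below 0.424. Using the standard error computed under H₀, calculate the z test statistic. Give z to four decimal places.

p̂ = 222/476 = 0.466387.
Standard error under H₀: √(0.424×0.576/476) = 0.022651.
z = (0.466387 − 0.424)/0.022651 = 0.042387/0.022651 = 1.8713.
p-value = P(Z < 1.871) ≈ 0.9693.

z = 1.8713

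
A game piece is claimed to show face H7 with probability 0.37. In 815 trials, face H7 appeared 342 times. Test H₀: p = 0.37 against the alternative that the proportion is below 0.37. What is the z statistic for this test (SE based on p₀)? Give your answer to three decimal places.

p̂ = 342/815 ≈ 0.41963.
SE = √(p₀(1−p₀)/n) = √(0.2331/815) = 0.01691.
z = (0.41963 − 0.37)/0.01691 = 0.04963/0.01691 = 2.935.

z = 2.935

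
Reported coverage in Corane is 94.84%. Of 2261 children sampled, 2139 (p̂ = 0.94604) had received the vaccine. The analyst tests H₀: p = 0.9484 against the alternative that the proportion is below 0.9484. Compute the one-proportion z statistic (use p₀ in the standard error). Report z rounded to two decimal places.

z = -0.51

p̂ = 2139/2261 = 0.9460.
Under H₀, SE = √(0.9484·0.0516/2261) = √(2.16442e-05) = 0.0047.
z = (0.9460 − 0.9484)/0.0047 = -0.0024/0.0047 = -0.51.
p-value = P(Z < -0.507) ≈ 0.3061.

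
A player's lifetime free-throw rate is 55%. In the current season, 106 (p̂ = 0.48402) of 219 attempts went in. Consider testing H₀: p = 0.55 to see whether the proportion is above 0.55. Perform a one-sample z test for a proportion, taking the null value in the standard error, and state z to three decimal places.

p̂ = 106/219 = 0.48402.
SE = √(p₀(1−p₀)/n) = √(0.2475/219) = 0.03362.
z = (0.48402 − 0.55)/0.03362 = -0.06598/0.03362 = -1.963.

z = -1.963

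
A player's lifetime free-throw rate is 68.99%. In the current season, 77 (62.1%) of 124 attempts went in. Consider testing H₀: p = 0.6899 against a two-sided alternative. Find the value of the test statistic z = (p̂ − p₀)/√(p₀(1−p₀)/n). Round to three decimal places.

p̂ = 77/124 = 0.620968.
SE = √(p₀(1−p₀)/n) = √(0.21394/124) = 0.041537.
z = (0.620968 − 0.6899)/0.041537 = -0.068932/0.041537 = -1.660.

z = -1.660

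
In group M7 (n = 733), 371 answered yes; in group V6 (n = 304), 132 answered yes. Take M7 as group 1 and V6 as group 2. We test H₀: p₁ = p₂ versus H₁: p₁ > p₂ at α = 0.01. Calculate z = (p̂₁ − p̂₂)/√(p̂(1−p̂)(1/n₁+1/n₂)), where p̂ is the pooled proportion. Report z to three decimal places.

z = 2.110

p̂₁ = 371/733 = 0.50614, p̂₂ = 132/304 = 0.43421.
Pooled p̂ = (371+132)/(733+304) = 503/1037 = 0.48505.
SE = √(0.249777 × 0.00465373) = 0.03409.
z = (0.50614 − 0.43421)/0.03409 = 0.07193/0.03409 = 2.110.
p-value = P(Z > 2.110) ≈ 0.0174, so at α = 0.01 we fail to reject H₀.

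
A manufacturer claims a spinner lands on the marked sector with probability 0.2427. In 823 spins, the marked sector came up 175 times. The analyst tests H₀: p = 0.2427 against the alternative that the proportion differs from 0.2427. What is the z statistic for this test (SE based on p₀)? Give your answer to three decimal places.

p̂ = 175/823 ≈ 0.21264.
Standard error under H₀: √(0.2427×0.7573/823) = 0.01494.
z = (0.21264 − 0.2427)/0.01494 = -0.03006/0.01494 = -2.012.
p-value = 2·P(Z > 2.012) ≈ 0.0442.

z = -2.012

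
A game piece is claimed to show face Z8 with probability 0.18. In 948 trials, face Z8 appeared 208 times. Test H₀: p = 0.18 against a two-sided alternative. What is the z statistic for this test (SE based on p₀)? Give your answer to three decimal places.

z = 3.158

p̂ = 208/948 = 0.21941.
Standard error under H₀: √(0.18×0.82/948) = 0.01248.
z = (0.21941 − 0.18)/0.01248 = 0.03941/0.01248 = 3.158.
Two-sided p-value ≈ 2·Φ(−3.158) = 0.0016.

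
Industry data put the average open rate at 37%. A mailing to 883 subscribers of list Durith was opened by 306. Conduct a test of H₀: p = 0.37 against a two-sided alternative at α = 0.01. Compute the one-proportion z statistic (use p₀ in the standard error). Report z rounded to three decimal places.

p̂ = 306/883 = 0.346546.
Standard error under H₀: √(0.37×0.63/883) = 0.016248.
z = (0.346546 − 0.37)/0.016248 = -0.023454/0.016248 = -1.444.
Two-sided p-value ≈ 2·Φ(−1.444) = 0.1489; since p > α = 0.01, fail to reject H₀.

z = -1.444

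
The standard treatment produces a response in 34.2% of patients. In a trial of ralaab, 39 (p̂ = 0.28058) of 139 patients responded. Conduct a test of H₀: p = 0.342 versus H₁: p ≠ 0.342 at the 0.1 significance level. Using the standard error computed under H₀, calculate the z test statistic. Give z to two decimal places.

z = -1.53

p̂ = 39/139 = 0.2806.
SE = √(p₀(1−p₀)/n) = √(0.22504/139) = 0.0402.
z = (0.2806 − 0.342)/0.0402 = -0.0614/0.0402 = -1.53.
Two-sided p-value ≈ 2·Φ(−1.527) = 0.1269. With α = 0.1, fail to reject H₀.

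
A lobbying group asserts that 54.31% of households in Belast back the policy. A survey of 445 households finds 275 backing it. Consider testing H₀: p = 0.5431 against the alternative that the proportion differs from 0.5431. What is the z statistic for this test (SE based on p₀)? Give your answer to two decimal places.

p̂ = 275/445 = 0.6180.
Standard error under H₀: √(0.5431×0.4569/445) = 0.0236.
z = (0.6180 − 0.5431)/0.0236 = 0.0749/0.0236 = 3.17.

z = 3.17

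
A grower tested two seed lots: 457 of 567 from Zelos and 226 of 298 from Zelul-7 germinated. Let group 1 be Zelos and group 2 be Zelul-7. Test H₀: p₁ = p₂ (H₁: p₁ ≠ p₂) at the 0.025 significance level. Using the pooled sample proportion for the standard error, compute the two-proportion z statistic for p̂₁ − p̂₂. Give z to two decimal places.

p̂₁ = 457/567 = 0.8060, p̂₂ = 226/298 = 0.7584.
Pooled p̂ = (457+226)/(567+298) = 683/865 = 0.7896.
SE = √(0.166135 × 0.00511937) = 0.0292.
z = (0.8060 − 0.7584)/0.0292 = 0.0476/0.0292 = 1.63.
Two-sided p-value ≈ 2·Φ(−1.632) = 0.1026; since p > α = 0.025, fail to reject H₀.

z = 1.63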